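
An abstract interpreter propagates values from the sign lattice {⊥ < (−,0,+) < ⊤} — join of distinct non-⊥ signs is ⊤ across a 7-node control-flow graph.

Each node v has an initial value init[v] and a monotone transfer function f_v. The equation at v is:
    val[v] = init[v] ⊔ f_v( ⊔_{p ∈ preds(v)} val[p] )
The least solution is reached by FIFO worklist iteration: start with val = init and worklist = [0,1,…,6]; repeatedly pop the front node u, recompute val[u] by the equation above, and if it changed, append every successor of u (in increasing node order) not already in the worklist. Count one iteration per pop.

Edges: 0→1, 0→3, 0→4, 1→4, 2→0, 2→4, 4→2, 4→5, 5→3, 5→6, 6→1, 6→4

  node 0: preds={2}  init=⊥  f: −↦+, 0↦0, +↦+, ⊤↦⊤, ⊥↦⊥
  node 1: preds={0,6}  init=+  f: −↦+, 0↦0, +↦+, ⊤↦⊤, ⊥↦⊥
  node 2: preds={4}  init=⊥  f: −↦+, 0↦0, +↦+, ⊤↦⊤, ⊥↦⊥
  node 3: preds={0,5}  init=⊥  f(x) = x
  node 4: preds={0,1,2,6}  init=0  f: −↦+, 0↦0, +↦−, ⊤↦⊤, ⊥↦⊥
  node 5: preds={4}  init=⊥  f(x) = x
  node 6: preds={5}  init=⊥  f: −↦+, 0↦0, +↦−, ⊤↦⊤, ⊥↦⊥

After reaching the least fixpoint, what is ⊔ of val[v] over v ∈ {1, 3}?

⊤

Trace (16 dequeues):
  [1] u=0 | in ⊥ | out ⊥ | ==
  [2] u=1 | in ⊥ | out + | ==
  [3] u=2 | in 0 | out 0 | prev ⊥ | push {0}
  [4] u=3 | in ⊥ | out ⊥ | ==
  [5] u=4 | in ⊤ | out ⊤ | prev 0 | push {2}
  [6] u=5 | in ⊤ | out ⊤ | prev ⊥ | push {3}
  [7] u=6 | in ⊤ | out ⊤ | prev ⊥ | push {1,4}
  [8] u=0 | in 0 | out 0 | prev ⊥ | push {}
  [9] u=2 | in ⊤ | out ⊤ | prev 0 | push {0}
  [10] u=3 | in ⊤ | out ⊤ | prev ⊥ | push {}
  [11] u=1 | in ⊤ | out ⊤ | prev + | push {}
  [12] u=4 | in ⊤ | out ⊤ | ==
  [13] u=0 | in ⊤ | out ⊤ | prev 0 | push {1,3,4}
  [14] u=1 | in ⊤ | out ⊤ | ==
  [15] u=3 | in ⊤ | out ⊤ | ==
  [16] u=4 | in ⊤ | out ⊤ | ==

Converged values:
  [0] ⊤
  [1] ⊤
  [2] ⊤
  [3] ⊤
  [4] ⊤
  [5] ⊤
  [6] ⊤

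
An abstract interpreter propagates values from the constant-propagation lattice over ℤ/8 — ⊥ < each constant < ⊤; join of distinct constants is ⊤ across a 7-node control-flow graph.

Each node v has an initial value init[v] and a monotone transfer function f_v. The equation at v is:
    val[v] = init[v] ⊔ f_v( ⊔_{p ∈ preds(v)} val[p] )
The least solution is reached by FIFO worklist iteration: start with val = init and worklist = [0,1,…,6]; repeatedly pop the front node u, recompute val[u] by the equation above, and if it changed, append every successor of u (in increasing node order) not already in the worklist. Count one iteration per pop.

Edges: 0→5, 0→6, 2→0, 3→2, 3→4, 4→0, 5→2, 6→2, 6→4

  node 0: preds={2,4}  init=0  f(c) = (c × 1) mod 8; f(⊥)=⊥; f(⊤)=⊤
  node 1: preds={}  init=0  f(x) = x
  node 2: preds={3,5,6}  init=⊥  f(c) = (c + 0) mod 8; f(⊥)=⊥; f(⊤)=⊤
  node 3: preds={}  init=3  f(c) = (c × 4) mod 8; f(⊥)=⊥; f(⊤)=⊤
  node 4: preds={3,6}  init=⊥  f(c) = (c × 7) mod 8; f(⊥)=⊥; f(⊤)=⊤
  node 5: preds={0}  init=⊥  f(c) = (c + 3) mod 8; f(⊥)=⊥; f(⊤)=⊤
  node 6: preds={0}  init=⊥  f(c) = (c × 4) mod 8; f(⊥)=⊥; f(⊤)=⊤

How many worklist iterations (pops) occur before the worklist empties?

15

Worklist (15 pops):
  #1 pop 0: in=⊥ → 0 (no change)
  #2 pop 1: in=⊥ → 0 (no change)
  #3 pop 2: in=3 → 3 (was ⊥); enqueue [0]
  #4 pop 3: in=⊥ → 3 (no change)
  #5 pop 4: in=3 → 5 (was ⊥); enqueue []
  #6 pop 5: in=0 → 3 (was ⊥); enqueue [2]
  #7 pop 6: in=0 → 0 (was ⊥); enqueue [4]
  #8 pop 0: in=⊤ → ⊤ (was 0); enqueue [5,6]
  #9 pop 2: in=⊤ → ⊤ (was 3); enqueue [0]
  #10 pop 4: in=⊤ → ⊤ (was 5); enqueue []
  #11 pop 5: in=⊤ → ⊤ (was 3); enqueue [2]
  #12 pop 6: in=⊤ → ⊤ (was 0); enqueue [4]
  #13 pop 0: in=⊤ → ⊤ (no change)
  #14 pop 2: in=⊤ → ⊤ (no change)
  #15 pop 4: in=⊤ → ⊤ (no change)

Fixpoint:
  val[0] = ⊤
  val[1] = 0
  val[2] = ⊤
  val[3] = 3
  val[4] = ⊤
  val[5] = ⊤
  val[6] = ⊤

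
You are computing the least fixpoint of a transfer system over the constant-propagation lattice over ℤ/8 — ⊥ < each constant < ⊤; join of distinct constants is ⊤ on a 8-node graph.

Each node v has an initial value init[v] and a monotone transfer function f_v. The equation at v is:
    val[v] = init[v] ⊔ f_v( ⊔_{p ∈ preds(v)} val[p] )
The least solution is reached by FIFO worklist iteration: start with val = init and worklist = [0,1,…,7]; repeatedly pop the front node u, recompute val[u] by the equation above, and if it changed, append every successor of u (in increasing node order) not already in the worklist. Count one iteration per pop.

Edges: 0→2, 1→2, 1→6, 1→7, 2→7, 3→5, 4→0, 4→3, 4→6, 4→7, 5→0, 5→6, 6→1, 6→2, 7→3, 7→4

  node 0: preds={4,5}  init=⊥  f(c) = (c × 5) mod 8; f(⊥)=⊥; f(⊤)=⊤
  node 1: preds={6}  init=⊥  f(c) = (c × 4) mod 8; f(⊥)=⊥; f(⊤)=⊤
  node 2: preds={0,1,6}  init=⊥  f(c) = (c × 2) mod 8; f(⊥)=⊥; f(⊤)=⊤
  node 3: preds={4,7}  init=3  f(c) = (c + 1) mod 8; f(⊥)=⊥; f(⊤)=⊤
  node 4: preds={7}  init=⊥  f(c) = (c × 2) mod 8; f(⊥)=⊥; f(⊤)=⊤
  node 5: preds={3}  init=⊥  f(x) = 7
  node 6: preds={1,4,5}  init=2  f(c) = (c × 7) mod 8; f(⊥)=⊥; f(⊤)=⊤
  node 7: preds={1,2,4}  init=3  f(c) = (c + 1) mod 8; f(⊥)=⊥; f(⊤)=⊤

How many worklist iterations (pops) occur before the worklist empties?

Trace (17 dequeues):
  [1] u=0 | in ⊥ | out ⊥ | ==
  [2] u=1 | in 2 | out 0 | prev ⊥ | push {}
  [3] u=2 | in ⊤ | out ⊤ | prev ⊥ | push {}
  [4] u=3 | in 3 | out ⊤ | prev 3 | push {}
  [5] u=4 | in 3 | out 6 | prev ⊥ | push {0,3}
  [6] u=5 | in ⊤ | out 7 | prev ⊥ | push {}
  [7] u=6 | in ⊤ | out ⊤ | prev 2 | push {1,2}
  [8] u=7 | in ⊤ | out ⊤ | prev 3 | push {4}
  [9] u=0 | in ⊤ | out ⊤ | prev ⊥ | push {}
  [10] u=3 | in ⊤ | out ⊤ | ==
  [11] u=1 | in ⊤ | out ⊤ | prev 0 | push {6,7}
  [12] u=2 | in ⊤ | out ⊤ | ==
  [13] u=4 | in ⊤ | out ⊤ | prev 6 | push {0,3}
  [14] u=6 | in ⊤ | out ⊤ | ==
  [15] u=7 | in ⊤ | out ⊤ | ==
  [16] u=0 | in ⊤ | out ⊤ | ==
  [17] u=3 | in ⊤ | out ⊤ | ==

Converged values:
  [0] ⊤
  [1] ⊤
  [2] ⊤
  [3] ⊤
  [4] ⊤
  [5] 7
  [6] ⊤
  [7] ⊤

17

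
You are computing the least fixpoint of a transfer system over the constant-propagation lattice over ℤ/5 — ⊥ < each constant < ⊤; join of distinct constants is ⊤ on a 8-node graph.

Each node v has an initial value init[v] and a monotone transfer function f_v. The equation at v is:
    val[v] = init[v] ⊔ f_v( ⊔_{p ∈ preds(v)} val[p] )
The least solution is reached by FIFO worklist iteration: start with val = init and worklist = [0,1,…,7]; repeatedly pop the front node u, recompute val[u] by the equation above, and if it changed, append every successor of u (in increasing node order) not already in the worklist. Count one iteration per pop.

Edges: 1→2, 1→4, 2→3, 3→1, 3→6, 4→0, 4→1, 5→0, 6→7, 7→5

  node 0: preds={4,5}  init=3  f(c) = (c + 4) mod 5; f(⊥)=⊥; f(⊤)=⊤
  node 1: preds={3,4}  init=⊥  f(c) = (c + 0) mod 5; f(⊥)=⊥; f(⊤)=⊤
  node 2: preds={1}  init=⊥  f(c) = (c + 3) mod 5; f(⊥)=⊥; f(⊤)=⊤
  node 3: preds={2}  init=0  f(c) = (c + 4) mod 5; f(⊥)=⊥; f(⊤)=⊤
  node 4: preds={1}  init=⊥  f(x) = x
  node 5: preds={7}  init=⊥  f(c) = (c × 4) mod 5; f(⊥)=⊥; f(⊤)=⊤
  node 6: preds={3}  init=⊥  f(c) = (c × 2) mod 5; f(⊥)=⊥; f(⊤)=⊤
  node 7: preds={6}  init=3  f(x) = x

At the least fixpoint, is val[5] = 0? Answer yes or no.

Iteration log — 16 steps:
  step 1. node 0  ⊔preds=⊥  new=3  stable
  step 2. node 1  ⊔preds=0  new=0  old=⊥  +wl: 
  step 3. node 2  ⊔preds=0  new=3  old=⊥  +wl: 
  step 4. node 3  ⊔preds=3  new=⊤  old=0  +wl: 1
  step 5. node 4  ⊔preds=0  new=0  old=⊥  +wl: 0
  step 6. node 5  ⊔preds=3  new=2  old=⊥  +wl: 
  step 7. node 6  ⊔preds=⊤  new=⊤  old=⊥  +wl: 
  step 8. node 7  ⊔preds=⊤  new=⊤  old=3  +wl: 5
  step 9. node 1  ⊔preds=⊤  new=⊤  old=0  +wl: 2,4
  step 10. node 0  ⊔preds=⊤  new=⊤  old=3  +wl: 
  step 11. node 5  ⊔preds=⊤  new=⊤  old=2  +wl: 0
  step 12. node 2  ⊔preds=⊤  new=⊤  old=3  +wl: 3
  step 13. node 4  ⊔preds=⊤  new=⊤  old=0  +wl: 1
  step 14. node 0  ⊔preds=⊤  new=⊤  stable
  step 15. node 3  ⊔preds=⊤  new=⊤  stable
  step 16. node 1  ⊔preds=⊤  new=⊤  stable

Least fixpoint reached:
  node 0: ⊤
  node 1: ⊤
  node 2: ⊤
  node 3: ⊤
  node 4: ⊤
  node 5: ⊤
  node 6: ⊤
  node 7: ⊤

no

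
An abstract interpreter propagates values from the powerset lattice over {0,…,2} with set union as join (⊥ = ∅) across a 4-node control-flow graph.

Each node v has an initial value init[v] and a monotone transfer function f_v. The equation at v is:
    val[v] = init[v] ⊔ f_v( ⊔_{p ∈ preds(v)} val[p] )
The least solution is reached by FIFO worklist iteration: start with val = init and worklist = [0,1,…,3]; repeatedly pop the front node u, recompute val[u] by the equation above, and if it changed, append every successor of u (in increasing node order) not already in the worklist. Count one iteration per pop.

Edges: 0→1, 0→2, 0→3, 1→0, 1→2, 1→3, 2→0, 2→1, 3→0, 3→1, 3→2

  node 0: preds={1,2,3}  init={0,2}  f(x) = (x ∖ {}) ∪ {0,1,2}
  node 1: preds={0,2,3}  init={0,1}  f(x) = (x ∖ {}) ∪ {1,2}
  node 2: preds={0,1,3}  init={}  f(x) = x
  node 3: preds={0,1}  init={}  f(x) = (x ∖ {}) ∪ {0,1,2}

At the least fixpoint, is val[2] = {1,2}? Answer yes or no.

Iteration log — 7 steps:
  step 1. node 0  ⊔preds={0,1}  new={0,1,2}  old={0,2}  +wl: 
  step 2. node 1  ⊔preds={0,1,2}  new={0,1,2}  old={0,1}  +wl: 0
  step 3. node 2  ⊔preds={0,1,2}  new={0,1,2}  old={}  +wl: 1
  step 4. node 3  ⊔preds={0,1,2}  new={0,1,2}  old={}  +wl: 2
  step 5. node 0  ⊔preds={0,1,2}  new={0,1,2}  stable
  step 6. node 1  ⊔preds={0,1,2}  new={0,1,2}  stable
  step 7. node 2  ⊔preds={0,1,2}  new={0,1,2}  stable

Least fixpoint reached:
  node 0: {0,1,2}
  node 1: {0,1,2}
  node 2: {0,1,2}
  node 3: {0,1,2}

no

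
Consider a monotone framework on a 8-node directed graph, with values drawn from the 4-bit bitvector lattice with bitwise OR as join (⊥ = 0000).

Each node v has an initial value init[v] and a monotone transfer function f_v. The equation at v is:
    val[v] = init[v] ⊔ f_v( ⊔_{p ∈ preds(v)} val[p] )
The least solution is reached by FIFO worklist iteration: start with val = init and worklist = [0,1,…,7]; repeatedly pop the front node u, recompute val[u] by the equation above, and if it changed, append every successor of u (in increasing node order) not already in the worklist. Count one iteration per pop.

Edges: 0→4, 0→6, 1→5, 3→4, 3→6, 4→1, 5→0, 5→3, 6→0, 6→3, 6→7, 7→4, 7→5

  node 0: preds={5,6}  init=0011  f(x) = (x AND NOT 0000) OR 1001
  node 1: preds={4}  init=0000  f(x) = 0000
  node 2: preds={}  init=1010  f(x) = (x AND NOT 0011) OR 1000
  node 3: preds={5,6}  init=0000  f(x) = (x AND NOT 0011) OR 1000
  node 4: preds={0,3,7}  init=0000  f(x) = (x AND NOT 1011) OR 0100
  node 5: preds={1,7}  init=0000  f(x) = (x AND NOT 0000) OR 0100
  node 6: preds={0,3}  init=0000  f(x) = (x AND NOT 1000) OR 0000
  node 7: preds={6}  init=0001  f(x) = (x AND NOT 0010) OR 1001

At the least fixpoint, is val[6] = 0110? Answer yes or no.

Worklist (19 pops):
  #1 pop 0: in=0000 → 1011 (was 0011); enqueue []
  #2 pop 1: in=0000 → 0000 (no change)
  #3 pop 2: in=0000 → 1010 (no change)
  #4 pop 3: in=0000 → 1000 (was 0000); enqueue []
  #5 pop 4: in=1011 → 0100 (was 0000); enqueue [1]
  #6 pop 5: in=0001 → 0101 (was 0000); enqueue [0,3]
  #7 pop 6: in=1011 → 0011 (was 0000); enqueue []
  #8 pop 7: in=0011 → 1001 (was 0001); enqueue [4,5]
  #9 pop 1: in=0100 → 0000 (no change)
  #10 pop 0: in=0111 → 1111 (was 1011); enqueue [6]
  #11 pop 3: in=0111 → 1100 (was 1000); enqueue []
  #12 pop 4: in=1111 → 0100 (no change)
  #13 pop 5: in=1001 → 1101 (was 0101); enqueue [0,3]
  #14 pop 6: in=1111 → 0111 (was 0011); enqueue [7]
  #15 pop 0: in=1111 → 1111 (no change)
  #16 pop 3: in=1111 → 1100 (no change)
  #17 pop 7: in=0111 → 1101 (was 1001); enqueue [4,5]
  #18 pop 4: in=1111 → 0100 (no change)
  #19 pop 5: in=1101 → 1101 (no change)

Fixpoint:
  val[0] = 1111
  val[1] = 0000
  val[2] = 1010
  val[3] = 1100
  val[4] = 0100
  val[5] = 1101
  val[6] = 0111
  val[7] = 1101

no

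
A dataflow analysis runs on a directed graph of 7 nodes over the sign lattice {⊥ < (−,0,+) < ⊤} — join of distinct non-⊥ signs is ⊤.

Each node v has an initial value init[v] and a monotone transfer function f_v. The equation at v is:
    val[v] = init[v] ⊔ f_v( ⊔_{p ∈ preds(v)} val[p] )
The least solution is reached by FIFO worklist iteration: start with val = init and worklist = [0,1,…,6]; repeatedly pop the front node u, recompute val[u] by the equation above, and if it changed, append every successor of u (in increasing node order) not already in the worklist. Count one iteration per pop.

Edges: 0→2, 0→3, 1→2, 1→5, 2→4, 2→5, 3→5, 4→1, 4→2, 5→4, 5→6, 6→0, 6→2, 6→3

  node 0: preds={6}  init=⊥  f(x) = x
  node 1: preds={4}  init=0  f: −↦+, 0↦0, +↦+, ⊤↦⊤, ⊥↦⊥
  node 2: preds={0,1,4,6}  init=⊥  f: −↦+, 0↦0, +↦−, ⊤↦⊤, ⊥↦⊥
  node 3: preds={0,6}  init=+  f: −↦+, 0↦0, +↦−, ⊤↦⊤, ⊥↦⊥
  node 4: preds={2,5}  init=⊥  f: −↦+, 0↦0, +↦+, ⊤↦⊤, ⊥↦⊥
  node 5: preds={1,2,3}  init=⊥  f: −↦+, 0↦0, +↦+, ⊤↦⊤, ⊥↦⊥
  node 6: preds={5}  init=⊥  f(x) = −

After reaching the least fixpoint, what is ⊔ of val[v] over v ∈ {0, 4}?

Iteration log — 16 steps:
  step 1. node 0  ⊔preds=⊥  new=⊥  stable
  step 2. node 1  ⊔preds=⊥  new=0  stable
  step 3. node 2  ⊔preds=0  new=0  old=⊥  +wl: 
  step 4. node 3  ⊔preds=⊥  new=+  stable
  step 5. node 4  ⊔preds=0  new=0  old=⊥  +wl: 1,2
  step 6. node 5  ⊔preds=⊤  new=⊤  old=⊥  +wl: 4
  step 7. node 6  ⊔preds=⊤  new=−  old=⊥  +wl: 0,3
  step 8. node 1  ⊔preds=0  new=0  stable
  step 9. node 2  ⊔preds=⊤  new=⊤  old=0  +wl: 5
  step 10. node 4  ⊔preds=⊤  new=⊤  old=0  +wl: 1,2
  step 11. node 0  ⊔preds=−  new=−  old=⊥  +wl: 
  step 12. node 3  ⊔preds=−  new=+  stable
  step 13. node 5  ⊔preds=⊤  new=⊤  stable
  step 14. node 1  ⊔preds=⊤  new=⊤  old=0  +wl: 5
  step 15. node 2  ⊔preds=⊤  new=⊤  stable
  step 16. node 5  ⊔preds=⊤  new=⊤  stable

Least fixpoint reached:
  node 0: −
  node 1: ⊤
  node 2: ⊤
  node 3: +
  node 4: ⊤
  node 5: ⊤
  node 6: −

⊤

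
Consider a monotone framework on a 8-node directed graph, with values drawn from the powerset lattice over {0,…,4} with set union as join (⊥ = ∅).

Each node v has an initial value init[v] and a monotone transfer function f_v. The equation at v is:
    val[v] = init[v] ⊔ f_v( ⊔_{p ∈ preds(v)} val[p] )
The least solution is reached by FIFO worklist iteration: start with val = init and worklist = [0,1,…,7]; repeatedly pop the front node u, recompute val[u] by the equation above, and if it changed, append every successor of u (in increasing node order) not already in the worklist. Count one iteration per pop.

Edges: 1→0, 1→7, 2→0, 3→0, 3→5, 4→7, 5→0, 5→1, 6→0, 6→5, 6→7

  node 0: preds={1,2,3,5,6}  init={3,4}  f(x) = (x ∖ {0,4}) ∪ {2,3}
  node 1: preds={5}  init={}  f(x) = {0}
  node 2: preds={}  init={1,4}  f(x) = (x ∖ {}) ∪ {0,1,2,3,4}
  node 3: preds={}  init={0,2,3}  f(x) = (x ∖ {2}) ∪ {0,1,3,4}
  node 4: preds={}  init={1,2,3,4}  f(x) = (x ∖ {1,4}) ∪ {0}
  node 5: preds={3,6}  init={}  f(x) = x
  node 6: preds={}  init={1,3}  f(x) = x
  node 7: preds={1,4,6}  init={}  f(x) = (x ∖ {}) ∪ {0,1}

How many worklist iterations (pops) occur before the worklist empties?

10

Trace (10 dequeues):
  [1] u=0 | in {0,1,2,3,4} | out {1,2,3,4} | prev {3,4} | push {}
  [2] u=1 | in {} | out {0} | prev {} | push {0}
  [3] u=2 | in {} | out {0,1,2,3,4} | prev {1,4} | push {}
  [4] u=3 | in {} | out {0,1,2,3,4} | prev {0,2,3} | push {}
  [5] u=4 | in {} | out {0,1,2,3,4} | prev {1,2,3,4} | push {}
  [6] u=5 | in {0,1,2,3,4} | out {0,1,2,3,4} | prev {} | push {1}
  [7] u=6 | in {} | out {1,3} | ==
  [8] u=7 | in {0,1,2,3,4} | out {0,1,2,3,4} | prev {} | push {}
  [9] u=0 | in {0,1,2,3,4} | out {1,2,3,4} | ==
  [10] u=1 | in {0,1,2,3,4} | out {0} | ==

Converged values:
  [0] {1,2,3,4}
  [1] {0}
  [2] {0,1,2,3,4}
  [3] {0,1,2,3,4}
  [4] {0,1,2,3,4}
  [5] {0,1,2,3,4}
  [6] {1,3}
  [7] {0,1,2,3,4}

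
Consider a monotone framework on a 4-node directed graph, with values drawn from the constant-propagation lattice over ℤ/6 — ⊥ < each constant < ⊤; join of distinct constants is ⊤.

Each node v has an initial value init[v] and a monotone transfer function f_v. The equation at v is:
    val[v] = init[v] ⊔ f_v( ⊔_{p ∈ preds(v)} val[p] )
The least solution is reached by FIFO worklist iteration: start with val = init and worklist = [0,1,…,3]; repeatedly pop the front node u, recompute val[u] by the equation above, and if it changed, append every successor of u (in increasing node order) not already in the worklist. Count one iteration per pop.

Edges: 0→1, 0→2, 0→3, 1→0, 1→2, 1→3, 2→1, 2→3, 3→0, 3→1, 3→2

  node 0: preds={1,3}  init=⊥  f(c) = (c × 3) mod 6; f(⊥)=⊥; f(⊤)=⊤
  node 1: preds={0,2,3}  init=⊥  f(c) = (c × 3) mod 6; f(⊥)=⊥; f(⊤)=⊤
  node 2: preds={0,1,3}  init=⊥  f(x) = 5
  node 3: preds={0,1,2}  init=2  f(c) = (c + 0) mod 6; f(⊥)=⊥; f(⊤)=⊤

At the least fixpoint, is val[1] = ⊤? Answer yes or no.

yes

Trace (8 dequeues):
  [1] u=0 | in 2 | out 0 | prev ⊥ | push {}
  [2] u=1 | in ⊤ | out ⊤ | prev ⊥ | push {0}
  [3] u=2 | in ⊤ | out 5 | prev ⊥ | push {1}
  [4] u=3 | in ⊤ | out ⊤ | prev 2 | push {2}
  [5] u=0 | in ⊤ | out ⊤ | prev 0 | push {3}
  [6] u=1 | in ⊤ | out ⊤ | ==
  [7] u=2 | in ⊤ | out 5 | ==
  [8] u=3 | in ⊤ | out ⊤ | ==

Converged values:
  [0] ⊤
  [1] ⊤
  [2] 5
  [3] ⊤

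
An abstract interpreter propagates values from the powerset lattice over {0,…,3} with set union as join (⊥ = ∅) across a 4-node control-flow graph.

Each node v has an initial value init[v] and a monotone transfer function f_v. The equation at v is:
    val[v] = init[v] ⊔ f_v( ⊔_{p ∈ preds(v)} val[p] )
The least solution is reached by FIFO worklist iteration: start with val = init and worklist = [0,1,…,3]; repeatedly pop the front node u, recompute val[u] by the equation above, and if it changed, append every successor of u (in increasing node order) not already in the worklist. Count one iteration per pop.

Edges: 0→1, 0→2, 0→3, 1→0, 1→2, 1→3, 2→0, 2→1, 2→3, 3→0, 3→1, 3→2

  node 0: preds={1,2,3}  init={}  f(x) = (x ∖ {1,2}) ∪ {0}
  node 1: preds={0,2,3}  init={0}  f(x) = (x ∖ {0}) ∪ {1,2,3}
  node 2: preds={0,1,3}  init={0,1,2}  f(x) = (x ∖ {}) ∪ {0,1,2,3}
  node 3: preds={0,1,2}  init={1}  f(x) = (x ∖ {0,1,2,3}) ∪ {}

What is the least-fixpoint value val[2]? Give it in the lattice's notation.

{0,1,2,3}

Worklist (8 pops):
  #1 pop 0: in={0,1,2} → {0} (was {}); enqueue []
  #2 pop 1: in={0,1,2} → {0,1,2,3} (was {0}); enqueue [0]
  #3 pop 2: in={0,1,2,3} → {0,1,2,3} (was {0,1,2}); enqueue [1]
  #4 pop 3: in={0,1,2,3} → {1} (no change)
  #5 pop 0: in={0,1,2,3} → {0,3} (was {0}); enqueue [2,3]
  #6 pop 1: in={0,1,2,3} → {0,1,2,3} (no change)
  #7 pop 2: in={0,1,2,3} → {0,1,2,3} (no change)
  #8 pop 3: in={0,1,2,3} → {1} (no change)

Fixpoint:
  val[0] = {0,3}
  val[1] = {0,1,2,3}
  val[2] = {0,1,2,3}
  val[3] = {1}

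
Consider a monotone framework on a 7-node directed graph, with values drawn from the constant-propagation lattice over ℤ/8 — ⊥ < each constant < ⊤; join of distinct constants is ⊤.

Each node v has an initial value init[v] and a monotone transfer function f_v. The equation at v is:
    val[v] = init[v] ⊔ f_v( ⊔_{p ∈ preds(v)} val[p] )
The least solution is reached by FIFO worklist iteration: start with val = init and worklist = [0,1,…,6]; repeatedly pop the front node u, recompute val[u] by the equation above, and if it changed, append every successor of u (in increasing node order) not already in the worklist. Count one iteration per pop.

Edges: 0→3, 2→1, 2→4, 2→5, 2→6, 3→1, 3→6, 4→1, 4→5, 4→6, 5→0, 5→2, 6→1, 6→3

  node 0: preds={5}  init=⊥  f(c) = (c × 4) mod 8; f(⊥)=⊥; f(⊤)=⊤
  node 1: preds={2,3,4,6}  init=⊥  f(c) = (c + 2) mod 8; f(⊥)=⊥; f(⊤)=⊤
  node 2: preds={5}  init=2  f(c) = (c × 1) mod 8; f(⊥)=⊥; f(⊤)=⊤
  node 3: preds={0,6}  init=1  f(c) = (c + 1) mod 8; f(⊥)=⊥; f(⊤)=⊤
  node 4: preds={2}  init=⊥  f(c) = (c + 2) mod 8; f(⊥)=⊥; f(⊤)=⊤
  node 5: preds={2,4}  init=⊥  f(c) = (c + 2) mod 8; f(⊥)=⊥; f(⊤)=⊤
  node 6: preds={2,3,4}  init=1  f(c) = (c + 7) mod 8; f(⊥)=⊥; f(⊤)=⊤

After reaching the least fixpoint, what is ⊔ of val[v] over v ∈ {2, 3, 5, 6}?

Iteration log — 16 steps:
  step 1. node 0  ⊔preds=⊥  new=⊥  stable
  step 2. node 1  ⊔preds=⊤  new=⊤  old=⊥  +wl: 
  step 3. node 2  ⊔preds=⊥  new=2  stable
  step 4. node 3  ⊔preds=1  new=⊤  old=1  +wl: 1
  step 5. node 4  ⊔preds=2  new=4  old=⊥  +wl: 
  step 6. node 5  ⊔preds=⊤  new=⊤  old=⊥  +wl: 0,2
  step 7. node 6  ⊔preds=⊤  new=⊤  old=1  +wl: 3
  step 8. node 1  ⊔preds=⊤  new=⊤  stable
  step 9. node 0  ⊔preds=⊤  new=⊤  old=⊥  +wl: 
  step 10. node 2  ⊔preds=⊤  new=⊤  old=2  +wl: 1,4,5,6
  step 11. node 3  ⊔preds=⊤  new=⊤  stable
  step 12. node 1  ⊔preds=⊤  new=⊤  stable
  step 13. node 4  ⊔preds=⊤  new=⊤  old=4  +wl: 1
  step 14. node 5  ⊔preds=⊤  new=⊤  stable
  step 15. node 6  ⊔preds=⊤  new=⊤  stable
  step 16. node 1  ⊔preds=⊤  new=⊤  stable

Least fixpoint reached:
  node 0: ⊤
  node 1: ⊤
  node 2: ⊤
  node 3: ⊤
  node 4: ⊤
  node 5: ⊤
  node 6: ⊤

⊤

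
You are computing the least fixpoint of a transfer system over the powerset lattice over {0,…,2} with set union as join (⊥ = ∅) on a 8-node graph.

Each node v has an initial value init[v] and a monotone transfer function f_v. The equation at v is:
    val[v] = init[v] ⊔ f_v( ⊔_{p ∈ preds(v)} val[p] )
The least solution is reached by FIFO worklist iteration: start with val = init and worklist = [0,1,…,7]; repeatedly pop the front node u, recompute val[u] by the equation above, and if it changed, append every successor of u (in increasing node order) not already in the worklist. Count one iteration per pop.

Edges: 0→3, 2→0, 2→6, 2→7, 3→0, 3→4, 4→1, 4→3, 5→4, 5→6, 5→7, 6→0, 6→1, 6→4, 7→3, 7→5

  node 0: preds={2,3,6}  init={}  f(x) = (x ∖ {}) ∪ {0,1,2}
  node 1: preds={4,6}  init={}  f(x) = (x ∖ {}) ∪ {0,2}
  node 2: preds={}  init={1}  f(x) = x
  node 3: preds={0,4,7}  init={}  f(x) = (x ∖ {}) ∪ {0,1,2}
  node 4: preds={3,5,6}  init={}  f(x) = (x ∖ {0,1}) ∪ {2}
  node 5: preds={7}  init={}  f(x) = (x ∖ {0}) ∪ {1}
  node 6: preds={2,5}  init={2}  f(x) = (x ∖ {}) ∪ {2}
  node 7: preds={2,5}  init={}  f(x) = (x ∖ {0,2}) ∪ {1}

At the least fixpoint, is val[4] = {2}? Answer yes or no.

yes

Trace (13 dequeues):
  [1] u=0 | in {1,2} | out {0,1,2} | prev {} | push {}
  [2] u=1 | in {2} | out {0,2} | prev {} | push {}
  [3] u=2 | in {} | out {1} | ==
  [4] u=3 | in {0,1,2} | out {0,1,2} | prev {} | push {0}
  [5] u=4 | in {0,1,2} | out {2} | prev {} | push {1,3}
  [6] u=5 | in {} | out {1} | prev {} | push {4}
  [7] u=6 | in {1} | out {1,2} | prev {2} | push {}
  [8] u=7 | in {1} | out {1} | prev {} | push {5}
  [9] u=0 | in {0,1,2} | out {0,1,2} | ==
  [10] u=1 | in {1,2} | out {0,1,2} | prev {0,2} | push {}
  [11] u=3 | in {0,1,2} | out {0,1,2} | ==
  [12] u=4 | in {0,1,2} | out {2} | ==
  [13] u=5 | in {1} | out {1} | ==

Converged values:
  [0] {0,1,2}
  [1] {0,1,2}
  [2] {1}
  [3] {0,1,2}
  [4] {2}
  [5] {1}
  [6] {1,2}
  [7] {1}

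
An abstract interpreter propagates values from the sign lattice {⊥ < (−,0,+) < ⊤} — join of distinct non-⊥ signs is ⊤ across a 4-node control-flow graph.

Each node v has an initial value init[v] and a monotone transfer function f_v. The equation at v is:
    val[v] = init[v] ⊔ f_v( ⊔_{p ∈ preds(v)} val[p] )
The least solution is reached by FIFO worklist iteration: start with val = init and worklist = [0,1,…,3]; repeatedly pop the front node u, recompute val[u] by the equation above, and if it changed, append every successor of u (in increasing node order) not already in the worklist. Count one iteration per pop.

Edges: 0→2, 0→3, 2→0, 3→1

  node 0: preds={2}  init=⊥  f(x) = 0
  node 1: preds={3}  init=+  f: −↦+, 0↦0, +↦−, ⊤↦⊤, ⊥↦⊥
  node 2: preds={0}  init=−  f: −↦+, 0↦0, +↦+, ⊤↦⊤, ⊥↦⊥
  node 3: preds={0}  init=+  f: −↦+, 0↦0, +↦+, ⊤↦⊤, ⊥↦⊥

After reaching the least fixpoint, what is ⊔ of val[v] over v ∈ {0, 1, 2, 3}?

⊤

Iteration log — 6 steps:
  step 1. node 0  ⊔preds=−  new=0  old=⊥  +wl: 
  step 2. node 1  ⊔preds=+  new=⊤  old=+  +wl: 
  step 3. node 2  ⊔preds=0  new=⊤  old=−  +wl: 0
  step 4. node 3  ⊔preds=0  new=⊤  old=+  +wl: 1
  step 5. node 0  ⊔preds=⊤  new=0  stable
  step 6. node 1  ⊔preds=⊤  new=⊤  stable

Least fixpoint reached:
  node 0: 0
  node 1: ⊤
  node 2: ⊤
  node 3: ⊤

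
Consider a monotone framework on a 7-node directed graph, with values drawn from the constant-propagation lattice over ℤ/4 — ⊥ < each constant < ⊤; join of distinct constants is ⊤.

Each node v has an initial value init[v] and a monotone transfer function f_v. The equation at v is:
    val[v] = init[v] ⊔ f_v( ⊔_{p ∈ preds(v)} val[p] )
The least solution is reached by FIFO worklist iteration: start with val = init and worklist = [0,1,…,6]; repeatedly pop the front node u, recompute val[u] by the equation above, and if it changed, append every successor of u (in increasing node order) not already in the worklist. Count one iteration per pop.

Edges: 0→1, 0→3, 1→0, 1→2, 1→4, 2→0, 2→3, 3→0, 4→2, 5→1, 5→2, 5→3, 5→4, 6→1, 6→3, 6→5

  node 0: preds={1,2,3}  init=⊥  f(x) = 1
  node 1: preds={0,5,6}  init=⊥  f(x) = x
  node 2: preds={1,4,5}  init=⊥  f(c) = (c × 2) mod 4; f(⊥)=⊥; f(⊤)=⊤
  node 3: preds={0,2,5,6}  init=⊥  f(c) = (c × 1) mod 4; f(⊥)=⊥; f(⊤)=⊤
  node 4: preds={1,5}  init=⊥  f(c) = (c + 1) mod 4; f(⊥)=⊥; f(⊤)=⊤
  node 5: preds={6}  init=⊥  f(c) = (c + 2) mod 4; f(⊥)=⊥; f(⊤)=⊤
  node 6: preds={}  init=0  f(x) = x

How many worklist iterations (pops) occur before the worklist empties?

12

Iteration log — 12 steps:
  step 1. node 0  ⊔preds=⊥  new=1  old=⊥  +wl: 
  step 2. node 1  ⊔preds=⊤  new=⊤  old=⊥  +wl: 0
  step 3. node 2  ⊔preds=⊤  new=⊤  old=⊥  +wl: 
  step 4. node 3  ⊔preds=⊤  new=⊤  old=⊥  +wl: 
  step 5. node 4  ⊔preds=⊤  new=⊤  old=⊥  +wl: 2
  step 6. node 5  ⊔preds=0  new=2  old=⊥  +wl: 1,3,4
  step 7. node 6  ⊔preds=⊥  new=0  stable
  step 8. node 0  ⊔preds=⊤  new=1  stable
  step 9. node 2  ⊔preds=⊤  new=⊤  stable
  step 10. node 1  ⊔preds=⊤  new=⊤  stable
  step 11. node 3  ⊔preds=⊤  new=⊤  stable
  step 12. node 4  ⊔preds=⊤  new=⊤  stable

Least fixpoint reached:
  node 0: 1
  node 1: ⊤
  node 2: ⊤
  node 3: ⊤
  node 4: ⊤
  node 5: 2
  node 6: 0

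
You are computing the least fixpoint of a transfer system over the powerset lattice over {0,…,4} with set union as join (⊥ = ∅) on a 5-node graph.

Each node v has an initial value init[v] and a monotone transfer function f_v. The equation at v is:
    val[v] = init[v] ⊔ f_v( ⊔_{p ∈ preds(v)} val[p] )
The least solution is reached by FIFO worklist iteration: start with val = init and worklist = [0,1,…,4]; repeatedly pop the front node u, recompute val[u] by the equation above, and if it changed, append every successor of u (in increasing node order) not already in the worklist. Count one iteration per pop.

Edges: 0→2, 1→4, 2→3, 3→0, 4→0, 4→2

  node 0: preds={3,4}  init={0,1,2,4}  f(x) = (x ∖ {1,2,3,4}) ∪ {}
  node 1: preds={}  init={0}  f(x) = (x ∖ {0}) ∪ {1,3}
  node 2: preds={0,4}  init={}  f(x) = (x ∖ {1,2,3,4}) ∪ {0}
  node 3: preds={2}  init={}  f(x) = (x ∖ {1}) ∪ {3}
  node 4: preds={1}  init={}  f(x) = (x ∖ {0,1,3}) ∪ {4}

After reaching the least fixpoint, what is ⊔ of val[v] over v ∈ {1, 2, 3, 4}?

Iteration log — 7 steps:
  step 1. node 0  ⊔preds={}  new={0,1,2,4}  stable
  step 2. node 1  ⊔preds={}  new={0,1,3}  old={0}  +wl: 
  step 3. node 2  ⊔preds={0,1,2,4}  new={0}  old={}  +wl: 
  step 4. node 3  ⊔preds={0}  new={0,3}  old={}  +wl: 0
  step 5. node 4  ⊔preds={0,1,3}  new={4}  old={}  +wl: 2
  step 6. node 0  ⊔preds={0,3,4}  new={0,1,2,4}  stable
  step 7. node 2  ⊔preds={0,1,2,4}  new={0}  stable

Least fixpoint reached:
  node 0: {0,1,2,4}
  node 1: {0,1,3}
  node 2: {0}
  node 3: {0,3}
  node 4: {4}

{0,1,3,4}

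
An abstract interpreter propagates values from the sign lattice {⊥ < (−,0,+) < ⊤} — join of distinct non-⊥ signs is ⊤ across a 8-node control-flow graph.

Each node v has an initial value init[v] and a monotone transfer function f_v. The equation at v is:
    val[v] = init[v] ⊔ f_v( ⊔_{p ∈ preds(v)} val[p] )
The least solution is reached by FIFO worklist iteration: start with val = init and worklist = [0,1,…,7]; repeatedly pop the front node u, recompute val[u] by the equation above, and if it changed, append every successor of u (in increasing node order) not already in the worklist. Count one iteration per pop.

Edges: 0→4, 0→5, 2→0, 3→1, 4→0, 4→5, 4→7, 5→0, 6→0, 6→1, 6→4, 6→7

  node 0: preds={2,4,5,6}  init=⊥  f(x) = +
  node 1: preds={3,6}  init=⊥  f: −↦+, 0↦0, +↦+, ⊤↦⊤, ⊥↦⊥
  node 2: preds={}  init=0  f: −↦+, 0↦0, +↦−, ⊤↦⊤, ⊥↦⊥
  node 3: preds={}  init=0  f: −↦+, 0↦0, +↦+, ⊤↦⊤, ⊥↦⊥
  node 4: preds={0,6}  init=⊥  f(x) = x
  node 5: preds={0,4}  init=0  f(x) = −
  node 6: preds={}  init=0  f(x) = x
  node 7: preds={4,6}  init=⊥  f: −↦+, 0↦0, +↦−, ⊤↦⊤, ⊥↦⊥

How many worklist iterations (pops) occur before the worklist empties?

9

Worklist (9 pops):
  #1 pop 0: in=0 → + (was ⊥); enqueue []
  #2 pop 1: in=0 → 0 (was ⊥); enqueue []
  #3 pop 2: in=⊥ → 0 (no change)
  #4 pop 3: in=⊥ → 0 (no change)
  #5 pop 4: in=⊤ → ⊤ (was ⊥); enqueue [0]
  #6 pop 5: in=⊤ → ⊤ (was 0); enqueue []
  #7 pop 6: in=⊥ → 0 (no change)
  #8 pop 7: in=⊤ → ⊤ (was ⊥); enqueue []
  #9 pop 0: in=⊤ → + (no change)

Fixpoint:
  val[0] = +
  val[1] = 0
  val[2] = 0
  val[3] = 0
  val[4] = ⊤
  val[5] = ⊤
  val[6] = 0
  val[7] = ⊤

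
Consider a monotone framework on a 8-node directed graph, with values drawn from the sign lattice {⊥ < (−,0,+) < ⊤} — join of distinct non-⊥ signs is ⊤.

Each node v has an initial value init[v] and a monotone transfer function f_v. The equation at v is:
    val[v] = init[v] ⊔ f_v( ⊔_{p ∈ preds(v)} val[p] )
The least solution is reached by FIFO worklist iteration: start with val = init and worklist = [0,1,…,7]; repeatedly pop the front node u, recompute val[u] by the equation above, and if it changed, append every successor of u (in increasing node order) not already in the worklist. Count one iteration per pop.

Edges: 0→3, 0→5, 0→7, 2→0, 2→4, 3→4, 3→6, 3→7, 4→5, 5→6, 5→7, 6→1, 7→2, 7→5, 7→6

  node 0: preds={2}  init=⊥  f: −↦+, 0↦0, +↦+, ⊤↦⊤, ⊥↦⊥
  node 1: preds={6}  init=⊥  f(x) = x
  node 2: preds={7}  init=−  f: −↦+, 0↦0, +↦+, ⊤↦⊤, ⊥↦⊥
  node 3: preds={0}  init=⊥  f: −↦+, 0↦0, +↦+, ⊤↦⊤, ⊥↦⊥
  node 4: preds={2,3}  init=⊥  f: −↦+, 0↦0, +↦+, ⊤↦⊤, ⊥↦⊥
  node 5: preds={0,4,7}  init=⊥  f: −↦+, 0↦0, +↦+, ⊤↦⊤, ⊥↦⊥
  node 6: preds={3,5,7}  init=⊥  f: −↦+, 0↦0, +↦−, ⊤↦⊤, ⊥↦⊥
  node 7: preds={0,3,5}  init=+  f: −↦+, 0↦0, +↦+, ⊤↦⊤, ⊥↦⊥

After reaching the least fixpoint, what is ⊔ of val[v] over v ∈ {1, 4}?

Trace (17 dequeues):
  [1] u=0 | in − | out + | prev ⊥ | push {}
  [2] u=1 | in ⊥ | out ⊥ | ==
  [3] u=2 | in + | out ⊤ | prev − | push {0}
  [4] u=3 | in + | out + | prev ⊥ | push {}
  [5] u=4 | in ⊤ | out ⊤ | prev ⊥ | push {}
  [6] u=5 | in ⊤ | out ⊤ | prev ⊥ | push {}
  [7] u=6 | in ⊤ | out ⊤ | prev ⊥ | push {1}
  [8] u=7 | in ⊤ | out ⊤ | prev + | push {2,5,6}
  [9] u=0 | in ⊤ | out ⊤ | prev + | push {3,7}
  [10] u=1 | in ⊤ | out ⊤ | prev ⊥ | push {}
  [11] u=2 | in ⊤ | out ⊤ | ==
  [12] u=5 | in ⊤ | out ⊤ | ==
  [13] u=6 | in ⊤ | out ⊤ | ==
  [14] u=3 | in ⊤ | out ⊤ | prev + | push {4,6}
  [15] u=7 | in ⊤ | out ⊤ | ==
  [16] u=4 | in ⊤ | out ⊤ | ==
  [17] u=6 | in ⊤ | out ⊤ | ==

Converged values:
  [0] ⊤
  [1] ⊤
  [2] ⊤
  [3] ⊤
  [4] ⊤
  [5] ⊤
  [6] ⊤
  [7] ⊤

⊤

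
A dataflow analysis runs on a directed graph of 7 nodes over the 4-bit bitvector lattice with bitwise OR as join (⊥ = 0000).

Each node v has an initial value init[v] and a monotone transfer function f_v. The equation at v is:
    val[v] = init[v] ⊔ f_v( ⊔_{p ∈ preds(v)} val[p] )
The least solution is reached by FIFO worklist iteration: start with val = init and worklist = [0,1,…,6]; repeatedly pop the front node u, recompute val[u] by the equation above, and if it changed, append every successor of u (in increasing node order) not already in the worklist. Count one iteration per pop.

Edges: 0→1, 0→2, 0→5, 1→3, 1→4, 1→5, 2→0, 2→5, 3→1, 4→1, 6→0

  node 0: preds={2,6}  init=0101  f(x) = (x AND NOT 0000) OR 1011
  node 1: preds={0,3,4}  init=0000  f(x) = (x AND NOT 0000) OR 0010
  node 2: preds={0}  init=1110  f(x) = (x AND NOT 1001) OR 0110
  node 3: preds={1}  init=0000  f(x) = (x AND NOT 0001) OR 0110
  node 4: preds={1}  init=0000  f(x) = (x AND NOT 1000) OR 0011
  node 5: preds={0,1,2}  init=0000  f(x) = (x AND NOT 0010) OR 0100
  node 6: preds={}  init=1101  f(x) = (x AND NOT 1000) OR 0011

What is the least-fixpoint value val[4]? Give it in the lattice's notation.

Trace (9 dequeues):
  [1] u=0 | in 1111 | out 1111 | prev 0101 | push {}
  [2] u=1 | in 1111 | out 1111 | prev 0000 | push {}
  [3] u=2 | in 1111 | out 1110 | ==
  [4] u=3 | in 1111 | out 1110 | prev 0000 | push {1}
  [5] u=4 | in 1111 | out 0111 | prev 0000 | push {}
  [6] u=5 | in 1111 | out 1101 | prev 0000 | push {}
  [7] u=6 | in 0000 | out 1111 | prev 1101 | push {0}
  [8] u=1 | in 1111 | out 1111 | ==
  [9] u=0 | in 1111 | out 1111 | ==

Converged values:
  [0] 1111
  [1] 1111
  [2] 1110
  [3] 1110
  [4] 0111
  [5] 1101
  [6] 1111

0111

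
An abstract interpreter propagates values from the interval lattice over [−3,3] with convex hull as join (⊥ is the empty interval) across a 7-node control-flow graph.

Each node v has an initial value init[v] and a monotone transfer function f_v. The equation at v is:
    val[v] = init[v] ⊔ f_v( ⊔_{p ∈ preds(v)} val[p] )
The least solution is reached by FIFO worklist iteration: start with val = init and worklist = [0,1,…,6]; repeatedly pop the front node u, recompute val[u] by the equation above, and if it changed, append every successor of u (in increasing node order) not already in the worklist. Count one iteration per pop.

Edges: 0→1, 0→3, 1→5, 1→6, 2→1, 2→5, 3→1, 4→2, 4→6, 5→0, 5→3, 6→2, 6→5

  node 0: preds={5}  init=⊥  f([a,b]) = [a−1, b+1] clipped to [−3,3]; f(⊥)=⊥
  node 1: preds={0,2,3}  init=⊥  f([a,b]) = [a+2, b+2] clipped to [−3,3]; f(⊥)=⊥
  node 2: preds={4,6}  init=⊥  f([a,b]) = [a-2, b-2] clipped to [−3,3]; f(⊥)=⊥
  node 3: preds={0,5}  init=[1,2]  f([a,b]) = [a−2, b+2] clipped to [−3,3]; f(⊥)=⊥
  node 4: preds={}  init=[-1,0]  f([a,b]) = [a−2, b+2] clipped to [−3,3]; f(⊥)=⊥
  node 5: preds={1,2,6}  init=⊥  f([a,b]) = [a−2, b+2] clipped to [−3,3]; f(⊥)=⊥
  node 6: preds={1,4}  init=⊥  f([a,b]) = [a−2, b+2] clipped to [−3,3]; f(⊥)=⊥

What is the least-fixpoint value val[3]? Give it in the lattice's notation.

[-3,3]

Trace (14 dequeues):
  [1] u=0 | in ⊥ | out ⊥ | ==
  [2] u=1 | in [1,2] | out [3,3] | prev ⊥ | push {}
  [3] u=2 | in [-1,0] | out [-3,-2] | prev ⊥ | push {1}
  [4] u=3 | in ⊥ | out [1,2] | ==
  [5] u=4 | in ⊥ | out [-1,0] | ==
  [6] u=5 | in [-3,3] | out [-3,3] | prev ⊥ | push {0,3}
  [7] u=6 | in [-1,3] | out [-3,3] | prev ⊥ | push {2,5}
  [8] u=1 | in [-3,2] | out [-1,3] | prev [3,3] | push {6}
  [9] u=0 | in [-3,3] | out [-3,3] | prev ⊥ | push {1}
  [10] u=3 | in [-3,3] | out [-3,3] | prev [1,2] | push {}
  [11] u=2 | in [-3,3] | out [-3,1] | prev [-3,-2] | push {}
  [12] u=5 | in [-3,3] | out [-3,3] | ==
  [13] u=6 | in [-1,3] | out [-3,3] | ==
  [14] u=1 | in [-3,3] | out [-1,3] | ==

Converged values:
  [0] [-3,3]
  [1] [-1,3]
  [2] [-3,1]
  [3] [-3,3]
  [4] [-1,0]
  [5] [-3,3]
  [6] [-3,3]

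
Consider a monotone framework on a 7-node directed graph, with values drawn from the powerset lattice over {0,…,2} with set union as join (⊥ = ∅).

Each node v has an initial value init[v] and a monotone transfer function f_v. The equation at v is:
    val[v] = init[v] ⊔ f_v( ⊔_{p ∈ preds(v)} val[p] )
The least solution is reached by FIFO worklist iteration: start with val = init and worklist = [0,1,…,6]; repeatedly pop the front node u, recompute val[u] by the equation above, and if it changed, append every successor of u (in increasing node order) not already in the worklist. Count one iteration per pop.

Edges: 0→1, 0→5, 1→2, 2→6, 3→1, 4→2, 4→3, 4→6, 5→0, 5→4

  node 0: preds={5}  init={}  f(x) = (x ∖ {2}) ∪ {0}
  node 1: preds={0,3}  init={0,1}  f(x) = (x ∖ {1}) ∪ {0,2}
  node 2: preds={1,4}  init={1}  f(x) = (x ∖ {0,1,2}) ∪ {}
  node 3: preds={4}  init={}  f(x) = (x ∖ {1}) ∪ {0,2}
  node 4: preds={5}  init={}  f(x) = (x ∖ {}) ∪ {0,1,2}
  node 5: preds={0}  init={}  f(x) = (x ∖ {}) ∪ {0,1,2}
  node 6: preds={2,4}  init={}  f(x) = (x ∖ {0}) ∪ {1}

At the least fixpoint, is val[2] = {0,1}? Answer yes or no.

Iteration log — 14 steps:
  step 1. node 0  ⊔preds={}  new={0}  old={}  +wl: 
  step 2. node 1  ⊔preds={0}  new={0,1,2}  old={0,1}  +wl: 
  step 3. node 2  ⊔preds={0,1,2}  new={1}  stable
  step 4. node 3  ⊔preds={}  new={0,2}  old={}  +wl: 1
  step 5. node 4  ⊔preds={}  new={0,1,2}  old={}  +wl: 2,3
  step 6. node 5  ⊔preds={0}  new={0,1,2}  old={}  +wl: 0,4
  step 7. node 6  ⊔preds={0,1,2}  new={1,2}  old={}  +wl: 
  step 8. node 1  ⊔preds={0,2}  new={0,1,2}  stable
  step 9. node 2  ⊔preds={0,1,2}  new={1}  stable
  step 10. node 3  ⊔preds={0,1,2}  new={0,2}  stable
  step 11. node 0  ⊔preds={0,1,2}  new={0,1}  old={0}  +wl: 1,5
  step 12. node 4  ⊔preds={0,1,2}  new={0,1,2}  stable
  step 13. node 1  ⊔preds={0,1,2}  new={0,1,2}  stable
  step 14. node 5  ⊔preds={0,1}  new={0,1,2}  stable

Least fixpoint reached:
  node 0: {0,1}
  node 1: {0,1,2}
  node 2: {1}
  node 3: {0,2}
  node 4: {0,1,2}
  node 5: {0,1,2}
  node 6: {1,2}

no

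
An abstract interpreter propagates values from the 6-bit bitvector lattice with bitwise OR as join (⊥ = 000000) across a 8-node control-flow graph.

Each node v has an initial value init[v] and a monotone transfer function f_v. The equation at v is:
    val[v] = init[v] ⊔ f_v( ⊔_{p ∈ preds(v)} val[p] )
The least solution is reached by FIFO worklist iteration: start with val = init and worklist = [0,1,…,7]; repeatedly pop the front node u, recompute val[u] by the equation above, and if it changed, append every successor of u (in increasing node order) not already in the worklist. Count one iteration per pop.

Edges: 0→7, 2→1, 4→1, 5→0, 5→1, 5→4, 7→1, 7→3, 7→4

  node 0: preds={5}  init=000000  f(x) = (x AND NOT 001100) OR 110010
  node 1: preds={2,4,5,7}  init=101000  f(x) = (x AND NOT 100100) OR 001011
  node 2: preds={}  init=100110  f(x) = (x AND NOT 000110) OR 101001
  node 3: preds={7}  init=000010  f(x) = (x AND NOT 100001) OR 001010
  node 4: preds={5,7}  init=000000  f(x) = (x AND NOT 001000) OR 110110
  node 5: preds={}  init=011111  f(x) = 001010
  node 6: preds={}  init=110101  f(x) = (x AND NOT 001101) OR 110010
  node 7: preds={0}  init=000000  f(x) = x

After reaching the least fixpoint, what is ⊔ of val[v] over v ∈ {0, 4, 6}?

110111

Trace (11 dequeues):
  [1] u=0 | in 011111 | out 110011 | prev 000000 | push {}
  [2] u=1 | in 111111 | out 111011 | prev 101000 | push {}
  [3] u=2 | in 000000 | out 101111 | prev 100110 | push {1}
  [4] u=3 | in 000000 | out 001010 | prev 000010 | push {}
  [5] u=4 | in 011111 | out 110111 | prev 000000 | push {}
  [6] u=5 | in 000000 | out 011111 | ==
  [7] u=6 | in 000000 | out 110111 | prev 110101 | push {}
  [8] u=7 | in 110011 | out 110011 | prev 000000 | push {3,4}
  [9] u=1 | in 111111 | out 111011 | ==
  [10] u=3 | in 110011 | out 011010 | prev 001010 | push {}
  [11] u=4 | in 111111 | out 110111 | ==

Converged values:
  [0] 110011
  [1] 111011
  [2] 101111
  [3] 011010
  [4] 110111
  [5] 011111
  [6] 110111
  [7] 110011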